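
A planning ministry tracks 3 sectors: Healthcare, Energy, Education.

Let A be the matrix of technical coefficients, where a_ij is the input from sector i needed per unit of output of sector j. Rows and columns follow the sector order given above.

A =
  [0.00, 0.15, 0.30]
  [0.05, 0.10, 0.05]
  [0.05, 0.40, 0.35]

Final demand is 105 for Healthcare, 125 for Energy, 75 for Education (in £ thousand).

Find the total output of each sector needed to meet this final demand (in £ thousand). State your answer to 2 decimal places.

I − A =
  [   1.00    -0.15    -0.30]
  [  -0.05     0.90    -0.05]
  [  -0.05    -0.40     0.65]
Cofactors of I−A, C_ij = (−1)^(i+j)·(minor ij) (rows/columns in the sector order above):
  C_11 = (0.90)(0.65) − (-0.05)(-0.40) = 0.5650
  C_12 = −[(-0.05)(0.65) − (-0.05)(-0.05)] = 0.0350
  C_13 = (-0.05)(-0.40) − (0.90)(-0.05) = 0.0650
  C_21 = −[(-0.15)(0.65) − (-0.30)(-0.40)] = 0.2175
  C_22 = (1.00)(0.65) − (-0.30)(-0.05) = 0.6350
  C_23 = −[(1.00)(-0.40) − (-0.15)(-0.05)] = 0.4075
  C_31 = (-0.15)(-0.05) − (-0.30)(0.90) = 0.2775
  C_32 = −[(1.00)(-0.05) − (-0.30)(-0.05)] = 0.0650
  C_33 = (1.00)(0.90) − (-0.15)(-0.05) = 0.8925
det(I−A) = Σ_j (I−A)_1j·C_1j = (1.00)(0.5650) + (-0.15)(0.0350) + (-0.30)(0.0650) = 0.54025
adj(I−A) = Cᵀ =
  [ 0.5650   0.2175   0.2775]
  [ 0.0350   0.6350   0.0650]
  [ 0.0650   0.4075   0.8925]
(I − A)⁻¹ = adj(I−A) / det(I−A) ≈
  [   1.0458     0.4026     0.5137]
  [   0.0648     1.1754     0.1203]
  [   0.1203     0.7543     1.6520]
x = (I − A)⁻¹ d = adj(I−A)·d / det(I−A), with det(I−A) = 0.54025:
  x_1 = (0.5650·105 + 0.2175·125 + 0.2775·75) / 0.54025 = 107.325 / 0.54025 ≈ 198.66
  x_2 = (0.0350·105 + 0.6350·125 + 0.0650·75) / 0.54025 = 87.925 / 0.54025 ≈ 162.75
  x_3 = (0.0650·105 + 0.4075·125 + 0.8925·75) / 0.54025 = 124.70 / 0.54025 ≈ 230.82

x_1 = 198.66, x_2 = 162.75, x_3 = 230.82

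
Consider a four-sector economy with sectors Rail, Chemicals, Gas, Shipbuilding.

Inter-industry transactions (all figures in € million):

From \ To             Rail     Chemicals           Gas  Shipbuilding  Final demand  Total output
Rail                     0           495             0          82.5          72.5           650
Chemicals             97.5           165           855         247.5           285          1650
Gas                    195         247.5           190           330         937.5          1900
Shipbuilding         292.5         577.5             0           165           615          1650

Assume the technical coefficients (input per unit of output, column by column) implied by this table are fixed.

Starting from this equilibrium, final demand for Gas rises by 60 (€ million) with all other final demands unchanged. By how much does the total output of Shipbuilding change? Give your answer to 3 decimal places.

Technical coefficients a_ij = z_ij / X_j:
  a_RR = 0/650 = 0.00, a_CR = 97.5/650 = 0.15, a_GR = 195/650 = 0.30, a_SR = 292.5/650 = 0.45
  a_RC = 495/1650 = 0.30, a_CC = 165/1650 = 0.10, a_GC = 247.5/1650 = 0.15, a_SC = 577.5/1650 = 0.35
  a_RG = 0/1900 = 0.00, a_CG = 855/1900 = 0.45, a_GG = 190/1900 = 0.10, a_SG = 0/1900 = 0.00
  a_RS = 82.5/1650 = 0.05, a_CS = 247.5/1650 = 0.15, a_GS = 330/1650 = 0.20, a_SS = 165/1650 = 0.10
I − A =
  [   1.00    -0.30     0.00    -0.05]
  [  -0.15     0.90    -0.45    -0.15]
  [  -0.30    -0.15     0.90    -0.20]
  [  -0.45    -0.35     0.00     0.90]
Compute the cofactors C_ij = (−1)^(i+j)·(3×3 minor ij) of I−A; the adjugate is their transpose:
adj(I−A) = Cᵀ =
  [ 0.589500   0.258750   0.129375   0.104625]
  [ 0.344250   0.789750   0.394875   0.238500]
  [ 0.349125   0.314875   0.673875   0.221625]
  [ 0.428625   0.436500   0.218250   0.661500]
det(I−A) = Σ_j (I−A)_1j·C_1j = (1.00)(0.589500) + (-0.30)(0.344250) + (0.00)(0.349125) + (-0.05)(0.428625) = 0.46479375
(I − A)⁻¹ = adj(I−A) / det(I−A) ≈
  [   1.2683     0.5567     0.2783     0.2251]
  [   0.7407     1.6991     0.8496     0.5131]
  [   0.7511     0.6775     1.4498     0.4768]
  [   0.9222     0.9391     0.4696     1.4232]
Δx = (I − A)⁻¹ Δd with Δd having +60 in the Gas component and 0 elsewhere.
So Δx_S = L_SG · (+60), where L_SG = adj(I−A)_SG / det(I−A) = 0.218250 / 0.46479375.
Δx_S = 0.218250 × (+60) / 0.46479375 = 13.095 / 0.46479375 ≈ 28.174.

Δx_S = 28.174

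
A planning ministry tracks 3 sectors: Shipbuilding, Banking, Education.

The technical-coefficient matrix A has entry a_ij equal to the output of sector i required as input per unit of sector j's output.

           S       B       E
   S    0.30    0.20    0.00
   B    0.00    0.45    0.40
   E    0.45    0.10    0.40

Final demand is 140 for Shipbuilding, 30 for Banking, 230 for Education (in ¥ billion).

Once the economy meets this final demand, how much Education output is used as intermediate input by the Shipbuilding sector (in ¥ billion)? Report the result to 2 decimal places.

I − A =
  [   0.70    -0.20     0.00]
  [   0.00     0.55    -0.40]
  [  -0.45    -0.10     0.60]
Cofactors of I−A, C_ij = (−1)^(i+j)·(minor ij) (rows/columns in the sector order above):
  C_11 = (0.55)(0.60) − (-0.40)(-0.10) = 0.2900
  C_12 = −[(0.00)(0.60) − (-0.40)(-0.45)] = 0.1800
  C_13 = (0.00)(-0.10) − (0.55)(-0.45) = 0.2475
  C_21 = −[(-0.20)(0.60) − (0.00)(-0.10)] = 0.1200
  C_22 = (0.70)(0.60) − (0.00)(-0.45) = 0.4200
  C_23 = −[(0.70)(-0.10) − (-0.20)(-0.45)] = 0.1600
  C_31 = (-0.20)(-0.40) − (0.00)(0.55) = 0.0800
  C_32 = −[(0.70)(-0.40) − (0.00)(0.00)] = 0.2800
  C_33 = (0.70)(0.55) − (-0.20)(0.00) = 0.3850
det(I−A) = Σ_j (I−A)_1j·C_1j = (0.70)(0.2900) + (-0.20)(0.1800) + (0.00)(0.2475) = 0.1670
adj(I−A) = Cᵀ =
  [ 0.2900   0.1200   0.0800]
  [ 0.1800   0.4200   0.2800]
  [ 0.2475   0.1600   0.3850]
(I − A)⁻¹ = adj(I−A) / det(I−A) ≈
  [   1.7365     0.7186     0.4790]
  [   1.0778     2.5150     1.6766]
  [   1.4820     0.9581     2.3054]
First solve x = (I − A)⁻¹ d = adj(I−A)·d / det(I−A); in particular x_S = (0.2900·140 + 0.1200·30 + 0.0800·230) / 0.1670 = 62.60 / 0.1670 ≈ 374.8503.
Intermediate flow from E to S: z_ES = a_ES · x_S = 0.45 × 62.60 / 0.1670 = 28.17 / 0.1670 ≈ 168.68.

z_ES = 168.68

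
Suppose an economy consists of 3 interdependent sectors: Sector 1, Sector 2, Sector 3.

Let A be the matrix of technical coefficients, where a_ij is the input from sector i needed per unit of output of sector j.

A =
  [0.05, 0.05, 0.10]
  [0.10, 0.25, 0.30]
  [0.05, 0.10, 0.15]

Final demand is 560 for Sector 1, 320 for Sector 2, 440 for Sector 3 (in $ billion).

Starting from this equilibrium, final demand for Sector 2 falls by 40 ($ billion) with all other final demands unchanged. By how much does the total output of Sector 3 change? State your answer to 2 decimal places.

Δx_3 = -6.87

I − A =
  [   0.95    -0.05    -0.10]
  [  -0.10     0.75    -0.30]
  [  -0.05    -0.10     0.85]
Cofactors of I−A, C_ij = (−1)^(i+j)·(minor ij) (rows/columns in the sector order above):
  C_11 = (0.75)(0.85) − (-0.30)(-0.10) = 0.6075
  C_12 = −[(-0.10)(0.85) − (-0.30)(-0.05)] = 0.1000
  C_13 = (-0.10)(-0.10) − (0.75)(-0.05) = 0.0475
  C_21 = −[(-0.05)(0.85) − (-0.10)(-0.10)] = 0.0525
  C_22 = (0.95)(0.85) − (-0.10)(-0.05) = 0.8025
  C_23 = −[(0.95)(-0.10) − (-0.05)(-0.05)] = 0.0975
  C_31 = (-0.05)(-0.30) − (-0.10)(0.75) = 0.0900
  C_32 = −[(0.95)(-0.30) − (-0.10)(-0.10)] = 0.2950
  C_33 = (0.95)(0.75) − (-0.05)(-0.10) = 0.7075
det(I−A) = Σ_j (I−A)_1j·C_1j = (0.95)(0.6075) + (-0.05)(0.1000) + (-0.10)(0.0475) = 0.567375
adj(I−A) = Cᵀ =
  [ 0.6075   0.0525   0.0900]
  [ 0.1000   0.8025   0.2950]
  [ 0.0475   0.0975   0.7075]
(I − A)⁻¹ = adj(I−A) / det(I−A) ≈
  [   1.0707     0.0925     0.1586]
  [   0.1763     1.4144     0.5199]
  [   0.0837     0.1718     1.2470]
Δx = (I − A)⁻¹ Δd with Δd having -40 in the Sector 2 component and 0 elsewhere.
So Δx_3 = L_32 · (-40), where L_32 = adj(I−A)_32 / det(I−A) = 0.0975 / 0.567375.
Δx_3 = 0.0975 × (-40) / 0.567375 = -3.90 / 0.567375 ≈ -6.87.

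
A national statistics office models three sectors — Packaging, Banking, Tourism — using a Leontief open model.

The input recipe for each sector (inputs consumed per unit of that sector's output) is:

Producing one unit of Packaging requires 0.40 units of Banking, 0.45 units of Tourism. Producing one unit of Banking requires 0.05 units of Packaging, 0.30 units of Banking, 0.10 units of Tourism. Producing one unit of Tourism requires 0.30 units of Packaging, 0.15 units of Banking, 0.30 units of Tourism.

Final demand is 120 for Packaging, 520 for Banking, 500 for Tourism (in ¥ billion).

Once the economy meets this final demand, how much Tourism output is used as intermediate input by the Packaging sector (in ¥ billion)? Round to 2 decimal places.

I − A =
  [   1.00    -0.05    -0.30]
  [  -0.40     0.70    -0.15]
  [  -0.45    -0.10     0.70]
Cofactors of I−A, C_ij = (−1)^(i+j)·(minor ij) (rows/columns in the sector order above):
  C_11 = (0.70)(0.70) − (-0.15)(-0.10) = 0.4750
  C_12 = −[(-0.40)(0.70) − (-0.15)(-0.45)] = 0.3475
  C_13 = (-0.40)(-0.10) − (0.70)(-0.45) = 0.3550
  C_21 = −[(-0.05)(0.70) − (-0.30)(-0.10)] = 0.0650
  C_22 = (1.00)(0.70) − (-0.30)(-0.45) = 0.5650
  C_23 = −[(1.00)(-0.10) − (-0.05)(-0.45)] = 0.1225
  C_31 = (-0.05)(-0.15) − (-0.30)(0.70) = 0.2175
  C_32 = −[(1.00)(-0.15) − (-0.30)(-0.40)] = 0.2700
  C_33 = (1.00)(0.70) − (-0.05)(-0.40) = 0.6800
det(I−A) = Σ_j (I−A)_1j·C_1j = (1.00)(0.4750) + (-0.05)(0.3475) + (-0.30)(0.3550) = 0.351125
adj(I−A) = Cᵀ =
  [ 0.4750   0.0650   0.2175]
  [ 0.3475   0.5650   0.2700]
  [ 0.3550   0.1225   0.6800]
(I − A)⁻¹ = adj(I−A) / det(I−A) ≈
  [   1.3528     0.1851     0.6194]
  [   0.9897     1.6091     0.7690]
  [   1.0110     0.3489     1.9366]
First solve x = (I − A)⁻¹ d = adj(I−A)·d / det(I−A); in particular x_P = (0.4750·120 + 0.0650·520 + 0.2175·500) / 0.351125 = 199.55 / 0.351125 ≈ 568.3161.
Intermediate flow from T to P: z_TP = a_TP · x_P = 0.45 × 199.55 / 0.351125 = 89.7975 / 0.351125 ≈ 255.74.

z_TP = 255.74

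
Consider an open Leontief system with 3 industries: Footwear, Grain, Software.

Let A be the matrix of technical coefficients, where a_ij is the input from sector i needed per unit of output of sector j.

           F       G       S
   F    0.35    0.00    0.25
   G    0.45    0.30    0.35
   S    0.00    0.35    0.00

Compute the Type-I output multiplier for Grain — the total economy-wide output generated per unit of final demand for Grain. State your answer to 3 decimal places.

m_G = 2.872

I − A =
  [   0.65     0.00    -0.25]
  [  -0.45     0.70    -0.35]
  [   0.00    -0.35     1.00]
Cofactors of I−A, C_ij = (−1)^(i+j)·(minor ij) (rows/columns in the sector order above):
  C_11 = (0.70)(1.00) − (-0.35)(-0.35) = 0.5775
  C_12 = −[(-0.45)(1.00) − (-0.35)(0.00)] = 0.4500
  C_13 = (-0.45)(-0.35) − (0.70)(0.00) = 0.1575
  C_21 = −[(0.00)(1.00) − (-0.25)(-0.35)] = 0.0875
  C_22 = (0.65)(1.00) − (-0.25)(0.00) = 0.6500
  C_23 = −[(0.65)(-0.35) − (0.00)(0.00)] = 0.2275
  C_31 = (0.00)(-0.35) − (-0.25)(0.70) = 0.1750
  C_32 = −[(0.65)(-0.35) − (-0.25)(-0.45)] = 0.3400
  C_33 = (0.65)(0.70) − (0.00)(-0.45) = 0.4550
det(I−A) = Σ_j (I−A)_1j·C_1j = (0.65)(0.5775) + (0.00)(0.4500) + (-0.25)(0.1575) = 0.3360
adj(I−A) = Cᵀ =
  [ 0.5775   0.0875   0.1750]
  [ 0.4500   0.6500   0.3400]
  [ 0.1575   0.2275   0.4550]
(I − A)⁻¹ = adj(I−A) / det(I−A) ≈
  [   1.7188     0.2604     0.5208]
  [   1.3393     1.9345     1.0119]
  [   0.4688     0.6771     1.3542]
The output multiplier for sector j is the column-j sum of the Leontief inverse (I − A)⁻¹ = adj(I−A) / det(I−A).
Column G of adj(I−A): (0.0875, 0.6500, 0.2275); det(I−A) = 0.3360.
m_G = (0.0875 + 0.6500 + 0.2275) / 0.3360 = 0.965 / 0.3360 ≈ 2.872.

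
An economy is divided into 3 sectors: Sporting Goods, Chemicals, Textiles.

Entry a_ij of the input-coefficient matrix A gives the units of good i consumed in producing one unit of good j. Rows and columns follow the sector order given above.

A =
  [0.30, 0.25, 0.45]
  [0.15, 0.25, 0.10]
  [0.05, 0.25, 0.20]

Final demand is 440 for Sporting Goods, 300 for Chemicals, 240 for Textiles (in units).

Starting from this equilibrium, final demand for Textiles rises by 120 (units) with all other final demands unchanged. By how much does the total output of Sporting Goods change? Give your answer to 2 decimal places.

I − A =
  [   0.70    -0.25    -0.45]
  [  -0.15     0.75    -0.10]
  [  -0.05    -0.25     0.80]
Cofactors of I−A, C_ij = (−1)^(i+j)·(minor ij) (rows/columns in the sector order above):
  C_11 = (0.75)(0.80) − (-0.10)(-0.25) = 0.5750
  C_12 = −[(-0.15)(0.80) − (-0.10)(-0.05)] = 0.1250
  C_13 = (-0.15)(-0.25) − (0.75)(-0.05) = 0.0750
  C_21 = −[(-0.25)(0.80) − (-0.45)(-0.25)] = 0.3125
  C_22 = (0.70)(0.80) − (-0.45)(-0.05) = 0.5375
  C_23 = −[(0.70)(-0.25) − (-0.25)(-0.05)] = 0.1875
  C_31 = (-0.25)(-0.10) − (-0.45)(0.75) = 0.3625
  C_32 = −[(0.70)(-0.10) − (-0.45)(-0.15)] = 0.1375
  C_33 = (0.70)(0.75) − (-0.25)(-0.15) = 0.4875
det(I−A) = Σ_j (I−A)_1j·C_1j = (0.70)(0.5750) + (-0.25)(0.1250) + (-0.45)(0.0750) = 0.3375
adj(I−A) = Cᵀ =
  [ 0.5750   0.3125   0.3625]
  [ 0.1250   0.5375   0.1375]
  [ 0.0750   0.1875   0.4875]
(I − A)⁻¹ = adj(I−A) / det(I−A) ≈
  [   1.7037     0.9259     1.0741]
  [   0.3704     1.5926     0.4074]
  [   0.2222     0.5556     1.4444]
Δx = (I − A)⁻¹ Δd with Δd having +120 in the Textiles component and 0 elsewhere.
So Δx_S = L_ST · (+120), where L_ST = adj(I−A)_ST / det(I−A) = 0.3625 / 0.3375.
Δx_S = 0.3625 × (+120) / 0.3375 = 43.50 / 0.3375 ≈ 128.89.

Δx_S = 128.89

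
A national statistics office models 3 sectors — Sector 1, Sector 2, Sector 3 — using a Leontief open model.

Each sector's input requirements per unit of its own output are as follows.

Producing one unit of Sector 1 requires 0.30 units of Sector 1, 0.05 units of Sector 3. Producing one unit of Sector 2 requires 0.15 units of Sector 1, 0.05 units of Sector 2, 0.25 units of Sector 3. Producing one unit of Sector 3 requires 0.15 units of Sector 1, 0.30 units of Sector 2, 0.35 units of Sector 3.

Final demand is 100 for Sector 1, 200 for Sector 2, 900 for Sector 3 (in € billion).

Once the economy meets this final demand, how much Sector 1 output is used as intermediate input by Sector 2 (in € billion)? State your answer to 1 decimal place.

I − A =
  [   0.70    -0.15    -0.15]
  [   0.00     0.95    -0.30]
  [  -0.05    -0.25     0.65]
Cofactors of I−A, C_ij = (−1)^(i+j)·(minor ij) (rows/columns in the sector order above):
  C_11 = (0.95)(0.65) − (-0.30)(-0.25) = 0.5425
  C_12 = −[(0.00)(0.65) − (-0.30)(-0.05)] = 0.0150
  C_13 = (0.00)(-0.25) − (0.95)(-0.05) = 0.0475
  C_21 = −[(-0.15)(0.65) − (-0.15)(-0.25)] = 0.1350
  C_22 = (0.70)(0.65) − (-0.15)(-0.05) = 0.4475
  C_23 = −[(0.70)(-0.25) − (-0.15)(-0.05)] = 0.1825
  C_31 = (-0.15)(-0.30) − (-0.15)(0.95) = 0.1875
  C_32 = −[(0.70)(-0.30) − (-0.15)(0.00)] = 0.2100
  C_33 = (0.70)(0.95) − (-0.15)(0.00) = 0.6650
det(I−A) = Σ_j (I−A)_1j·C_1j = (0.70)(0.5425) + (-0.15)(0.0150) + (-0.15)(0.0475) = 0.370375
adj(I−A) = Cᵀ =
  [ 0.5425   0.1350   0.1875]
  [ 0.0150   0.4475   0.2100]
  [ 0.0475   0.1825   0.6650]
(I − A)⁻¹ = adj(I−A) / det(I−A) ≈
  [   1.4647     0.3645     0.5062]
  [   0.0405     1.2082     0.5670]
  [   0.1282     0.4927     1.7955]
First solve x = (I − A)⁻¹ d = adj(I−A)·d / det(I−A); in particular x_2 = (0.0150·100 + 0.4475·200 + 0.2100·900) / 0.370375 = 280.00 / 0.370375 ≈ 755.991.
Intermediate flow from 1 to 2: z_12 = a_12 · x_2 = 0.15 × 280.00 / 0.370375 = 42.00 / 0.370375 ≈ 113.4.

z_12 = 113.4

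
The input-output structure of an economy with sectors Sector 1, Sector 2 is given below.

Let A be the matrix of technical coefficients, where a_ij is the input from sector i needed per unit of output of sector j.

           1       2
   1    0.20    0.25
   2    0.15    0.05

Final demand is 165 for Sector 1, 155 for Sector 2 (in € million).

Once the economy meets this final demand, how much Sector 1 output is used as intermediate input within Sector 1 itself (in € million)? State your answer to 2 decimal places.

z_11 = 54.12

I − A =
  [   0.80    -0.25]
  [  -0.15     0.95]
det(I−A) = (0.80)(0.95) − (-0.25)(-0.15) = 0.7225
adj(I−A) = [[0.95, 0.25], [0.15, 0.80]]
(I − A)⁻¹ = adj(I−A) / det(I−A) ≈
  [   1.3149     0.3460]
  [   0.2076     1.1073]
First solve x = (I − A)⁻¹ d = adj(I−A)·d / det(I−A); in particular x_1 = (0.95·165 + 0.25·155) / 0.7225 = 195.50 / 0.7225 ≈ 270.5882.
Intermediate flow from 1 to 1: z_11 = a_11 · x_1 = 0.20 × 195.50 / 0.7225 = 39.10 / 0.7225 ≈ 54.12.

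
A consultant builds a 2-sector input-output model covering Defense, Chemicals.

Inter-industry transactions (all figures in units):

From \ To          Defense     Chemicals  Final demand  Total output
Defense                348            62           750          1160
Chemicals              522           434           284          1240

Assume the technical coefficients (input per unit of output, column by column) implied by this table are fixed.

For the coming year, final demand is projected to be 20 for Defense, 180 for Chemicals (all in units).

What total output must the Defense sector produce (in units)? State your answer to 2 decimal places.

Technical coefficients a_ij = z_ij / X_j:
  a_DD = 348/1160 = 0.30, a_CD = 522/1160 = 0.45
  a_DC = 62/1240 = 0.05, a_CC = 434/1240 = 0.35
I − A =
  [   0.70    -0.05]
  [  -0.45     0.65]
det(I−A) = (0.70)(0.65) − (-0.05)(-0.45) = 0.4325
adj(I−A) = [[0.65, 0.05], [0.45, 0.70]]
(I − A)⁻¹ = adj(I−A) / det(I−A) ≈
  [   1.5029     0.1156]
  [   1.0405     1.6185]
x = (I − A)⁻¹ d = adj(I−A)·d / det(I−A), with det(I−A) = 0.4325:
  x_D = (0.65·20 + 0.05·180) / 0.4325 = 22.00 / 0.4325 ≈ 50.87
  x_C = (0.45·20 + 0.70·180) / 0.4325 = 135.00 / 0.4325 ≈ 312.14

x_D = 50.87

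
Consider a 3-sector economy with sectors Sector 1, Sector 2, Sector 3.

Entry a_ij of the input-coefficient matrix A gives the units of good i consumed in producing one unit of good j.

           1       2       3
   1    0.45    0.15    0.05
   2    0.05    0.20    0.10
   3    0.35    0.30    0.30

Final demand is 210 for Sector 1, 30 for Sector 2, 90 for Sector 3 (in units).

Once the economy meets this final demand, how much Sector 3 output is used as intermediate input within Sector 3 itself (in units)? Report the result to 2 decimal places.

z_33 = 121.01

I − A =
  [   0.55    -0.15    -0.05]
  [  -0.05     0.80    -0.10]
  [  -0.35    -0.30     0.70]
Cofactors of I−A, C_ij = (−1)^(i+j)·(minor ij) (rows/columns in the sector order above):
  C_11 = (0.80)(0.70) − (-0.10)(-0.30) = 0.5300
  C_12 = −[(-0.05)(0.70) − (-0.10)(-0.35)] = 0.0700
  C_13 = (-0.05)(-0.30) − (0.80)(-0.35) = 0.2950
  C_21 = −[(-0.15)(0.70) − (-0.05)(-0.30)] = 0.1200
  C_22 = (0.55)(0.70) − (-0.05)(-0.35) = 0.3675
  C_23 = −[(0.55)(-0.30) − (-0.15)(-0.35)] = 0.2175
  C_31 = (-0.15)(-0.10) − (-0.05)(0.80) = 0.0550
  C_32 = −[(0.55)(-0.10) − (-0.05)(-0.05)] = 0.0575
  C_33 = (0.55)(0.80) − (-0.15)(-0.05) = 0.4325
det(I−A) = Σ_j (I−A)_1j·C_1j = (0.55)(0.5300) + (-0.15)(0.0700) + (-0.05)(0.2950) = 0.26625
adj(I−A) = Cᵀ =
  [ 0.5300   0.1200   0.0550]
  [ 0.0700   0.3675   0.0575]
  [ 0.2950   0.2175   0.4325]
(I − A)⁻¹ = adj(I−A) / det(I−A) ≈
  [   1.9906     0.4507     0.2066]
  [   0.2629     1.3803     0.2160]
  [   1.1080     0.8169     1.6244]
First solve x = (I − A)⁻¹ d = adj(I−A)·d / det(I−A); in particular x_3 = (0.2950·210 + 0.2175·30 + 0.4325·90) / 0.26625 = 107.40 / 0.26625 ≈ 403.3803.
Intermediate flow from 3 to 3: z_33 = a_33 · x_3 = 0.30 × 107.40 / 0.26625 = 32.22 / 0.26625 ≈ 121.01.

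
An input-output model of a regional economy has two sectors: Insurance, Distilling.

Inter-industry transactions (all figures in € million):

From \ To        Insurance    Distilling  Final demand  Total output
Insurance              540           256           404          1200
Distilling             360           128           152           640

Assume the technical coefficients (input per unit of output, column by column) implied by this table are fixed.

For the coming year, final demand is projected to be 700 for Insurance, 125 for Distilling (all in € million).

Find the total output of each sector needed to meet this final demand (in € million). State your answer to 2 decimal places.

x_I = 1906.25, x_D = 871.09

Technical coefficients a_ij = z_ij / X_j:
  a_II = 540/1200 = 0.45, a_DI = 360/1200 = 0.30
  a_ID = 256/640 = 0.40, a_DD = 128/640 = 0.20
I − A =
  [   0.55    -0.40]
  [  -0.30     0.80]
det(I−A) = (0.55)(0.80) − (-0.40)(-0.30) = 0.3200
adj(I−A) = [[0.80, 0.40], [0.30, 0.55]]
(I − A)⁻¹ = adj(I−A) / det(I−A) ≈
  [   2.5000     1.2500]
  [   0.9375     1.7188]
x = (I − A)⁻¹ d = adj(I−A)·d / det(I−A), with det(I−A) = 0.3200:
  x_I = (0.80·700 + 0.40·125) / 0.3200 = 610.00 / 0.3200 = 1906.25
  x_D = (0.30·700 + 0.55·125) / 0.3200 = 278.75 / 0.3200 ≈ 871.09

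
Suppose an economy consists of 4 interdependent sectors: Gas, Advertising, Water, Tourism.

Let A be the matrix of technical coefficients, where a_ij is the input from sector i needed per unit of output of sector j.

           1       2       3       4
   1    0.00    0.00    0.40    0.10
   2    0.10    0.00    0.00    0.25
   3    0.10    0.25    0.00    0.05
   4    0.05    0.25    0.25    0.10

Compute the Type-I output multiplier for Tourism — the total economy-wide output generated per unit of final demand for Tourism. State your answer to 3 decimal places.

m_4 = 1.954

I − A =
  [   1.00     0.00    -0.40    -0.10]
  [  -0.10     1.00     0.00    -0.25]
  [  -0.10    -0.25     1.00    -0.05]
  [  -0.05    -0.25    -0.25     0.90]
Compute the cofactors C_ij = (−1)^(i+j)·(3×3 minor ij) of I−A; the adjugate is their transpose:
adj(I−A) = Cᵀ =
  [ 0.809375   0.126250   0.360000   0.145000]
  [ 0.107500   0.843000   0.106000   0.252000]
  [ 0.113125   0.238750   0.830000   0.125000]
  [ 0.106250   0.307500   0.280000   0.950000]
det(I−A) = Σ_j (I−A)_1j·C_1j = (1.00)(0.809375) + (0.00)(0.107500) + (-0.40)(0.113125) + (-0.10)(0.106250) = 0.7535
(I − A)⁻¹ = adj(I−A) / det(I−A) ≈
  [   1.0742     0.1676     0.4778     0.1924]
  [   0.1427     1.1188     0.1407     0.3344]
  [   0.1501     0.3169     1.1015     0.1659]
  [   0.1410     0.4081     0.3716     1.2608]
The output multiplier for sector j is the column-j sum of the Leontief inverse (I − A)⁻¹ = adj(I−A) / det(I−A).
Column 4 of adj(I−A): (0.145000, 0.252000, 0.125000, 0.950000); det(I−A) = 0.7535.
m_4 = (0.145000 + 0.252000 + 0.125000 + 0.950000) / 0.7535 = 1.472 / 0.7535 ≈ 1.954.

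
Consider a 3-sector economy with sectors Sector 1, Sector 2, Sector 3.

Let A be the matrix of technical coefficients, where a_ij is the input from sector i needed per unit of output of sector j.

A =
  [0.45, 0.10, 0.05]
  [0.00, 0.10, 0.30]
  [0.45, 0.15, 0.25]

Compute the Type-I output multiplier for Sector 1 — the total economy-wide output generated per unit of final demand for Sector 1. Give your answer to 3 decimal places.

m_1 = 3.741

I − A =
  [   0.55    -0.10    -0.05]
  [   0.00     0.90    -0.30]
  [  -0.45    -0.15     0.75]
Cofactors of I−A, C_ij = (−1)^(i+j)·(minor ij) (rows/columns in the sector order above):
  C_11 = (0.90)(0.75) − (-0.30)(-0.15) = 0.6300
  C_12 = −[(0.00)(0.75) − (-0.30)(-0.45)] = 0.1350
  C_13 = (0.00)(-0.15) − (0.90)(-0.45) = 0.4050
  C_21 = −[(-0.10)(0.75) − (-0.05)(-0.15)] = 0.0825
  C_22 = (0.55)(0.75) − (-0.05)(-0.45) = 0.3900
  C_23 = −[(0.55)(-0.15) − (-0.10)(-0.45)] = 0.1275
  C_31 = (-0.10)(-0.30) − (-0.05)(0.90) = 0.0750
  C_32 = −[(0.55)(-0.30) − (-0.05)(0.00)] = 0.1650
  C_33 = (0.55)(0.90) − (-0.10)(0.00) = 0.4950
det(I−A) = Σ_j (I−A)_1j·C_1j = (0.55)(0.6300) + (-0.10)(0.1350) + (-0.05)(0.4050) = 0.31275
adj(I−A) = Cᵀ =
  [ 0.6300   0.0825   0.0750]
  [ 0.1350   0.3900   0.1650]
  [ 0.4050   0.1275   0.4950]
(I − A)⁻¹ = adj(I−A) / det(I−A) ≈
  [   2.0144     0.2638     0.2398]
  [   0.4317     1.2470     0.5276]
  [   1.2950     0.4077     1.5827]
The output multiplier for sector j is the column-j sum of the Leontief inverse (I − A)⁻¹ = adj(I−A) / det(I−A).
Column 1 of adj(I−A): (0.6300, 0.1350, 0.4050); det(I−A) = 0.31275.
m_1 = (0.6300 + 0.1350 + 0.4050) / 0.31275 = 1.17 / 0.31275 ≈ 3.741.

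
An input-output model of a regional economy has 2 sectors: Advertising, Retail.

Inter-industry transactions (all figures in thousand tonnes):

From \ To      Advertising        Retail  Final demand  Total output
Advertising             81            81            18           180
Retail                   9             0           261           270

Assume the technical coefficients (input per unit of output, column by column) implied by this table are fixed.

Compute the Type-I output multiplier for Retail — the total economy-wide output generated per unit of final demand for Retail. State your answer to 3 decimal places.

m_2 = 1.589

Technical coefficients a_ij = z_ij / X_j:
  a_11 = 81/180 = 0.45, a_21 = 9/180 = 0.05
  a_12 = 81/270 = 0.30, a_22 = 0/270 = 0.00
I − A =
  [   0.55    -0.30]
  [  -0.05     1.00]
det(I−A) = (0.55)(1.00) − (-0.30)(-0.05) = 0.5350
adj(I−A) = [[1.00, 0.30], [0.05, 0.55]]
(I − A)⁻¹ = adj(I−A) / det(I−A) ≈
  [   1.8692     0.5607]
  [   0.0935     1.0280]
The output multiplier for sector j is the column-j sum of the Leontief inverse (I − A)⁻¹ = adj(I−A) / det(I−A).
Column 2 of adj(I−A): (0.30, 0.55); det(I−A) = 0.5350.
m_2 = (0.30 + 0.55) / 0.5350 = 0.85 / 0.5350 ≈ 1.589.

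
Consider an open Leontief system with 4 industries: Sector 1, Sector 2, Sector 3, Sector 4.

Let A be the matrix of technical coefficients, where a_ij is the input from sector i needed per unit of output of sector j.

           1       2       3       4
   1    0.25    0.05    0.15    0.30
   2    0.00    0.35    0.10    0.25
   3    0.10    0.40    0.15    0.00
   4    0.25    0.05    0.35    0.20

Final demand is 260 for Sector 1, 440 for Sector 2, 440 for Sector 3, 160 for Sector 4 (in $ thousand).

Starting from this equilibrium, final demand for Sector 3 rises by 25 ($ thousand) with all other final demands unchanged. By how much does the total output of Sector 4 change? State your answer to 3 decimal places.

Δx_4 = 23.473

I − A =
  [   0.75    -0.05    -0.15    -0.30]
  [   0.00     0.65    -0.10    -0.25]
  [  -0.10    -0.40     0.85     0.00]
  [  -0.25    -0.05    -0.35     0.80]
Compute the cofactors C_ij = (−1)^(i+j)·(3×3 minor ij) of I−A; the adjugate is their transpose:
adj(I−A) = Cᵀ =
  [ 0.364375   0.136750   0.154250   0.179375]
  [ 0.069875   0.423750   0.127500   0.158625]
  [ 0.075750   0.215500   0.328750   0.095750]
  [ 0.151375   0.163500   0.200000   0.374125]
det(I−A) = Σ_j (I−A)_1j·C_1j = (0.75)(0.364375) + (-0.05)(0.069875) + (-0.15)(0.075750) + (-0.30)(0.151375) = 0.2130125
(I − A)⁻¹ = adj(I−A) / det(I−A) ≈
  [   1.7106     0.6420     0.7241     0.8421]
  [   0.3280     1.9893     0.5986     0.7447]
  [   0.3556     1.0117     1.5433     0.4495]
  [   0.7106     0.7676     0.9389     1.7564]
Δx = (I − A)⁻¹ Δd with Δd having +25 in the Sector 3 component and 0 elsewhere.
So Δx_4 = L_43 · (+25), where L_43 = adj(I−A)_43 / det(I−A) = 0.200000 / 0.2130125.
Δx_4 = 0.200000 × (+25) / 0.2130125 = 5.00 / 0.2130125 ≈ 23.473.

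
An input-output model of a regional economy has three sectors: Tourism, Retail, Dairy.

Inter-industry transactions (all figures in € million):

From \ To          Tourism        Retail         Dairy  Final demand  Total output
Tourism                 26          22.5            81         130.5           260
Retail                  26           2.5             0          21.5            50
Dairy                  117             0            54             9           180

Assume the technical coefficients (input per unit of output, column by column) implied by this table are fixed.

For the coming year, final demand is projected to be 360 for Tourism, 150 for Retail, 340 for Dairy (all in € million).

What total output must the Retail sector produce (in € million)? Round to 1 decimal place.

Technical coefficients a_ij = z_ij / X_j:
  a_TT = 26/260 = 0.10, a_RT = 26/260 = 0.10, a_DT = 117/260 = 0.45
  a_TR = 22.5/50 = 0.45, a_RR = 2.5/50 = 0.05, a_DR = 0/50 = 0.00
  a_TD = 81/180 = 0.45, a_RD = 0/180 = 0.00, a_DD = 54/180 = 0.30
I − A =
  [   0.90    -0.45    -0.45]
  [  -0.10     0.95     0.00]
  [  -0.45     0.00     0.70]
Cofactors of I−A, C_ij = (−1)^(i+j)·(minor ij) (rows/columns in the sector order above):
  C_11 = (0.95)(0.70) − (0.00)(0.00) = 0.6650
  C_12 = −[(-0.10)(0.70) − (0.00)(-0.45)] = 0.0700
  C_13 = (-0.10)(0.00) − (0.95)(-0.45) = 0.4275
  C_21 = −[(-0.45)(0.70) − (-0.45)(0.00)] = 0.3150
  C_22 = (0.90)(0.70) − (-0.45)(-0.45) = 0.4275
  C_23 = −[(0.90)(0.00) − (-0.45)(-0.45)] = 0.2025
  C_31 = (-0.45)(0.00) − (-0.45)(0.95) = 0.4275
  C_32 = −[(0.90)(0.00) − (-0.45)(-0.10)] = 0.0450
  C_33 = (0.90)(0.95) − (-0.45)(-0.10) = 0.8100
det(I−A) = Σ_j (I−A)_1j·C_1j = (0.90)(0.6650) + (-0.45)(0.0700) + (-0.45)(0.4275) = 0.374625
adj(I−A) = Cᵀ =
  [ 0.6650   0.3150   0.4275]
  [ 0.0700   0.4275   0.0450]
  [ 0.4275   0.2025   0.8100]
(I − A)⁻¹ = adj(I−A) / det(I−A) ≈
  [   1.7751     0.8408     1.1411]
  [   0.1869     1.1411     0.1201]
  [   1.1411     0.5405     2.1622]
x = (I − A)⁻¹ d = adj(I−A)·d / det(I−A), with det(I−A) = 0.374625:
  x_T = (0.6650·360 + 0.3150·150 + 0.4275·340) / 0.374625 = 432.00 / 0.374625 ≈ 1153.2
  x_R = (0.0700·360 + 0.4275·150 + 0.0450·340) / 0.374625 = 104.625 / 0.374625 ≈ 279.3
  x_D = (0.4275·360 + 0.2025·150 + 0.8100·340) / 0.374625 = 459.675 / 0.374625 ≈ 1227.0

x_R = 279.3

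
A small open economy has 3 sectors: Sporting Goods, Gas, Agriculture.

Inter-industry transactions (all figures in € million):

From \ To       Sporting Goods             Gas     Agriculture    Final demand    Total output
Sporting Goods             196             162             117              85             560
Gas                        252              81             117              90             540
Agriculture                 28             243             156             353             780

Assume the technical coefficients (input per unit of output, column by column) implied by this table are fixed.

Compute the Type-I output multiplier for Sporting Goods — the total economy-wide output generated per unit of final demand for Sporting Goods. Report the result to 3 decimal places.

m_1 = 4.878

Technical coefficients a_ij = z_ij / X_j:
  a_11 = 196/560 = 0.35, a_21 = 252/560 = 0.45, a_31 = 28/560 = 0.05
  a_12 = 162/540 = 0.30, a_22 = 81/540 = 0.15, a_32 = 243/540 = 0.45
  a_13 = 117/780 = 0.15, a_23 = 117/780 = 0.15, a_33 = 156/780 = 0.20
I − A =
  [   0.65    -0.30    -0.15]
  [  -0.45     0.85    -0.15]
  [  -0.05    -0.45     0.80]
Cofactors of I−A, C_ij = (−1)^(i+j)·(minor ij) (rows/columns in the sector order above):
  C_11 = (0.85)(0.80) − (-0.15)(-0.45) = 0.6125
  C_12 = −[(-0.45)(0.80) − (-0.15)(-0.05)] = 0.3675
  C_13 = (-0.45)(-0.45) − (0.85)(-0.05) = 0.2450
  C_21 = −[(-0.30)(0.80) − (-0.15)(-0.45)] = 0.3075
  C_22 = (0.65)(0.80) − (-0.15)(-0.05) = 0.5125
  C_23 = −[(0.65)(-0.45) − (-0.30)(-0.05)] = 0.3075
  C_31 = (-0.30)(-0.15) − (-0.15)(0.85) = 0.1725
  C_32 = −[(0.65)(-0.15) − (-0.15)(-0.45)] = 0.1650
  C_33 = (0.65)(0.85) − (-0.30)(-0.45) = 0.4175
det(I−A) = Σ_j (I−A)_1j·C_1j = (0.65)(0.6125) + (-0.30)(0.3675) + (-0.15)(0.2450) = 0.251125
adj(I−A) = Cᵀ =
  [ 0.6125   0.3075   0.1725]
  [ 0.3675   0.5125   0.1650]
  [ 0.2450   0.3075   0.4175]
(I − A)⁻¹ = adj(I−A) / det(I−A) ≈
  [   2.4390     1.2245     0.6869]
  [   1.4634     2.0408     0.6570]
  [   0.9756     1.2245     1.6625]
The output multiplier for sector j is the column-j sum of the Leontief inverse (I − A)⁻¹ = adj(I−A) / det(I−A).
Column 1 of adj(I−A): (0.6125, 0.3675, 0.2450); det(I−A) = 0.251125.
m_1 = (0.6125 + 0.3675 + 0.2450) / 0.251125 = 1.225 / 0.251125 ≈ 4.878.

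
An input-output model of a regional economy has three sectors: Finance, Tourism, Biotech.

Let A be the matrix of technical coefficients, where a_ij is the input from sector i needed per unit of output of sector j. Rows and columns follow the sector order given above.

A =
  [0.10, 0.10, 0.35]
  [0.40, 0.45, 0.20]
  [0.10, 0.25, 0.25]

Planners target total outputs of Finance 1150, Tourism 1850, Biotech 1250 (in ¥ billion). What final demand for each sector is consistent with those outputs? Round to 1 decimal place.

d_1 = 412.5, d_2 = 307.5, d_3 = 360.0

I − A =
  [   0.90    -0.10    -0.35]
  [  -0.40     0.55    -0.20]
  [  -0.10    -0.25     0.75]
d = (I − A) x:
  d_1 = (+0.90)·1150 + (-0.10)·1850 + (-0.35)·1250 = 412.5
  d_2 = (-0.40)·1150 + (+0.55)·1850 + (-0.20)·1250 = 307.5
  d_3 = (-0.10)·1150 + (-0.25)·1850 + (+0.75)·1250 = 360.0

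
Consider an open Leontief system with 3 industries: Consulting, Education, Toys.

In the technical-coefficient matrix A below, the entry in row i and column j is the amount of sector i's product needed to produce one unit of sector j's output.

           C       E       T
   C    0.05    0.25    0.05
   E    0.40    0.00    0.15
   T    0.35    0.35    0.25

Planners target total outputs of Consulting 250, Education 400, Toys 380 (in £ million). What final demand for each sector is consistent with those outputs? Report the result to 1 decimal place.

d_C = 118.5, d_E = 243.0, d_T = 57.5

I − A =
  [   0.95    -0.25    -0.05]
  [  -0.40     1.00    -0.15]
  [  -0.35    -0.35     0.75]
d = (I − A) x:
  d_C = (+0.95)·250 + (-0.25)·400 + (-0.05)·380 = 118.5
  d_E = (-0.40)·250 + (+1.00)·400 + (-0.15)·380 = 243.0
  d_T = (-0.35)·250 + (-0.35)·400 + (+0.75)·380 = 57.5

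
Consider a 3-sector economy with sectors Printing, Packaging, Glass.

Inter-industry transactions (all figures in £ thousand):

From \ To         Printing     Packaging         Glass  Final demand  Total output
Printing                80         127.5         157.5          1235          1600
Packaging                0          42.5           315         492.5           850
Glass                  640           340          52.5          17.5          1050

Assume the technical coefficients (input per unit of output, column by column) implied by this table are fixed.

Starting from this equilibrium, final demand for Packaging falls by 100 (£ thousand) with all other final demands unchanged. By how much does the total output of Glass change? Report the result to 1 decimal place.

Technical coefficients a_ij = z_ij / X_j:
  a_11 = 80/1600 = 0.05, a_21 = 0/1600 = 0.00, a_31 = 640/1600 = 0.40
  a_12 = 127.5/850 = 0.15, a_22 = 42.5/850 = 0.05, a_32 = 340/850 = 0.40
  a_13 = 157.5/1050 = 0.15, a_23 = 315/1050 = 0.30, a_33 = 52.5/1050 = 0.05
I − A =
  [   0.95    -0.15    -0.15]
  [   0.00     0.95    -0.30]
  [  -0.40    -0.40     0.95]
Cofactors of I−A, C_ij = (−1)^(i+j)·(minor ij) (rows/columns in the sector order above):
  C_11 = (0.95)(0.95) − (-0.30)(-0.40) = 0.7825
  C_12 = −[(0.00)(0.95) − (-0.30)(-0.40)] = 0.1200
  C_13 = (0.00)(-0.40) − (0.95)(-0.40) = 0.3800
  C_21 = −[(-0.15)(0.95) − (-0.15)(-0.40)] = 0.2025
  C_22 = (0.95)(0.95) − (-0.15)(-0.40) = 0.8425
  C_23 = −[(0.95)(-0.40) − (-0.15)(-0.40)] = 0.4400
  C_31 = (-0.15)(-0.30) − (-0.15)(0.95) = 0.1875
  C_32 = −[(0.95)(-0.30) − (-0.15)(0.00)] = 0.2850
  C_33 = (0.95)(0.95) − (-0.15)(0.00) = 0.9025
det(I−A) = Σ_j (I−A)_1j·C_1j = (0.95)(0.7825) + (-0.15)(0.1200) + (-0.15)(0.3800) = 0.668375
adj(I−A) = Cᵀ =
  [ 0.7825   0.2025   0.1875]
  [ 0.1200   0.8425   0.2850]
  [ 0.3800   0.4400   0.9025]
(I − A)⁻¹ = adj(I−A) / det(I−A) ≈
  [   1.1707     0.3030     0.2805]
  [   0.1795     1.2605     0.4264]
  [   0.5685     0.6583     1.3503]
Δx = (I − A)⁻¹ Δd with Δd having -100 in the Packaging component and 0 elsewhere.
So Δx_3 = L_32 · (-100), where L_32 = adj(I−A)_32 / det(I−A) = 0.4400 / 0.668375.
Δx_3 = 0.4400 × (-100) / 0.668375 = -44.00 / 0.668375 ≈ -65.8.

Δx_3 = -65.8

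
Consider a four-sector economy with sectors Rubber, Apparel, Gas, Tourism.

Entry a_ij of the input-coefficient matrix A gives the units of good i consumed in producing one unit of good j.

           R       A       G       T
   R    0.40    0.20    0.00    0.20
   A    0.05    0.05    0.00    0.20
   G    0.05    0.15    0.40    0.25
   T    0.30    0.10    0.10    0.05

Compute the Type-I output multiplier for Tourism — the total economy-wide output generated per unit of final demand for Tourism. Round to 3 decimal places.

m_T = 2.859

I − A =
  [   0.60    -0.20     0.00    -0.20]
  [  -0.05     0.95     0.00    -0.20]
  [  -0.05    -0.15     0.60    -0.25]
  [  -0.30    -0.10    -0.10     0.95]
Compute the cofactors C_ij = (−1)^(i+j)·(3×3 minor ij) of I−A; the adjugate is their transpose:
adj(I−A) = Cᵀ =
  [ 0.50275   0.12400   0.02300   0.13800]
  [ 0.06425   0.29000   0.01300   0.07800]
  [ 0.13275   0.11700   0.45000   0.17100]
  [ 0.17950   0.08200   0.05600   0.33600]
det(I−A) = Σ_j (I−A)_1j·C_1j = (0.60)(0.50275) + (-0.20)(0.06425) + (0.00)(0.13275) + (-0.20)(0.17950) = 0.2529
(I − A)⁻¹ = adj(I−A) / det(I−A) ≈
  [   1.9879     0.4903     0.0909     0.5457]
  [   0.2541     1.1467     0.0514     0.3084]
  [   0.5249     0.4626     1.7794     0.6762]
  [   0.7098     0.3242     0.2214     1.3286]
The output multiplier for sector j is the column-j sum of the Leontief inverse (I − A)⁻¹ = adj(I−A) / det(I−A).
Column T of adj(I−A): (0.13800, 0.07800, 0.17100, 0.33600); det(I−A) = 0.2529.
m_T = (0.13800 + 0.07800 + 0.17100 + 0.33600) / 0.2529 = 0.723 / 0.2529 ≈ 2.859.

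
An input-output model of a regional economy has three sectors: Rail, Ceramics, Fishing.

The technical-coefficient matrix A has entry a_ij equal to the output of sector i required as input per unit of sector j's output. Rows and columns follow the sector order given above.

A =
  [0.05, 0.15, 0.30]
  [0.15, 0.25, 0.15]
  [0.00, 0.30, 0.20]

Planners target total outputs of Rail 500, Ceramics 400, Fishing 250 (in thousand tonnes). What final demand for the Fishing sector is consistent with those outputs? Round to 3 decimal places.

d_3 = 80.000

I − A =
  [   0.95    -0.15    -0.30]
  [  -0.15     0.75    -0.15]
  [   0.00    -0.30     0.80]
d = (I − A) x:
  d_1 = (+0.95)·500 + (-0.15)·400 + (-0.30)·250 = 340.000
  d_2 = (-0.15)·500 + (+0.75)·400 + (-0.15)·250 = 187.500
  d_3 = (+0.00)·500 + (-0.30)·400 + (+0.80)·250 = 80.000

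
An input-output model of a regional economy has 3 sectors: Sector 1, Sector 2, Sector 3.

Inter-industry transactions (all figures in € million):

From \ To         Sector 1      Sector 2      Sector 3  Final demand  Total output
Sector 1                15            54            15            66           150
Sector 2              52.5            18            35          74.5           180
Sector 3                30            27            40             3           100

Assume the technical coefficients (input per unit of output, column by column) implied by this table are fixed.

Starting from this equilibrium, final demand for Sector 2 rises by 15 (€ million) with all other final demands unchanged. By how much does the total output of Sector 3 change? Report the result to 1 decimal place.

Technical coefficients a_ij = z_ij / X_j:
  a_11 = 15/150 = 0.10, a_21 = 52.5/150 = 0.35, a_31 = 30/150 = 0.20
  a_12 = 54/180 = 0.30, a_22 = 18/180 = 0.10, a_32 = 27/180 = 0.15
  a_13 = 15/100 = 0.15, a_23 = 35/100 = 0.35, a_33 = 40/100 = 0.40
I − A =
  [   0.90    -0.30    -0.15]
  [  -0.35     0.90    -0.35]
  [  -0.20    -0.15     0.60]
Cofactors of I−A, C_ij = (−1)^(i+j)·(minor ij) (rows/columns in the sector order above):
  C_11 = (0.90)(0.60) − (-0.35)(-0.15) = 0.4875
  C_12 = −[(-0.35)(0.60) − (-0.35)(-0.20)] = 0.2800
  C_13 = (-0.35)(-0.15) − (0.90)(-0.20) = 0.2325
  C_21 = −[(-0.30)(0.60) − (-0.15)(-0.15)] = 0.2025
  C_22 = (0.90)(0.60) − (-0.15)(-0.20) = 0.5100
  C_23 = −[(0.90)(-0.15) − (-0.30)(-0.20)] = 0.1950
  C_31 = (-0.30)(-0.35) − (-0.15)(0.90) = 0.2400
  C_32 = −[(0.90)(-0.35) − (-0.15)(-0.35)] = 0.3675
  C_33 = (0.90)(0.90) − (-0.30)(-0.35) = 0.7050
det(I−A) = Σ_j (I−A)_1j·C_1j = (0.90)(0.4875) + (-0.30)(0.2800) + (-0.15)(0.2325) = 0.319875
adj(I−A) = Cᵀ =
  [ 0.4875   0.2025   0.2400]
  [ 0.2800   0.5100   0.3675]
  [ 0.2325   0.1950   0.7050]
(I − A)⁻¹ = adj(I−A) / det(I−A) ≈
  [   1.5240     0.6331     0.7503]
  [   0.8753     1.5944     1.1489]
  [   0.7268     0.6096     2.2040]
Δx = (I − A)⁻¹ Δd with Δd having +15 in the Sector 2 component and 0 elsewhere.
So Δx_3 = L_32 · (+15), where L_32 = adj(I−A)_32 / det(I−A) = 0.1950 / 0.319875.
Δx_3 = 0.1950 × (+15) / 0.319875 = 2.925 / 0.319875 ≈ 9.1.

Δx_3 = 9.1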